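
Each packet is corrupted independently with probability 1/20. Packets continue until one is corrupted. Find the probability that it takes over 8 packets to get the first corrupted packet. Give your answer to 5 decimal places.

Y = number of packets to the first success; geometric, p = 0.05.
P(Y > 8) = P(first 8 all fail) = (1−p)^8 = 0.6634204

0.66342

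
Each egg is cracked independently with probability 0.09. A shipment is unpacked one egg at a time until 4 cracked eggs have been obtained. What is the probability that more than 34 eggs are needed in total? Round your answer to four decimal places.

0.6333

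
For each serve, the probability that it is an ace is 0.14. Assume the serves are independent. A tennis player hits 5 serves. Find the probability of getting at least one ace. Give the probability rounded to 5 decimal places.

0.52957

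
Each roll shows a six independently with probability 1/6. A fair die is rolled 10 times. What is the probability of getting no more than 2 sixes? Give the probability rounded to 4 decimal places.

0.7752

X ~ Binomial(10, 0.166667); P(X ≤ 2) = Σ C(10,k) p^k (1−p)^(10−k) over k:
  k=0: C(10,0)·0.166667^0·0.833333^10 = 0.161506
  k=1: C(10,1)·0.166667^1·0.833333^9 = 0.323011
  k=2: C(10,2)·0.166667^2·0.833333^8 = 0.290710
Total = 0.775227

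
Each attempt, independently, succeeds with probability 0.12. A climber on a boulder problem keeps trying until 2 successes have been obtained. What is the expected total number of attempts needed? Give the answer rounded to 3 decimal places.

16.667

Y = total attempts until the second success; negative binomial with r=2, p=0.12.
E[Y] = r / p = 2 / 0.12 = 16.66667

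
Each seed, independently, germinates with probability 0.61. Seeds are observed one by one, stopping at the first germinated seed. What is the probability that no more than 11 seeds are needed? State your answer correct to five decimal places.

0.99997

Y = number of seeds to the first success; geometric, p = 0.61.
P(Y ≤ 11) = 1 − (1−p)^11 = 1 − 0.0000317 = 0.9999683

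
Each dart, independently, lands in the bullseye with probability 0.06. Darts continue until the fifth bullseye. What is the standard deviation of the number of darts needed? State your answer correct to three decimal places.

36.132

Y = total darts until the fifth success; negative binomial with r=5, p=0.06.
SD(Y) = √[r(1−p)/p²] = √(1305.55556) = 36.13247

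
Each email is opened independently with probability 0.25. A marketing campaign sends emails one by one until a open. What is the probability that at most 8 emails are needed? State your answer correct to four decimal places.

0.8999

Y = number of emails to the first success; geometric, p = 0.25.
P(Y ≤ 8) = 1 − (1−p)^8 = 1 − 0.100113 = 0.899887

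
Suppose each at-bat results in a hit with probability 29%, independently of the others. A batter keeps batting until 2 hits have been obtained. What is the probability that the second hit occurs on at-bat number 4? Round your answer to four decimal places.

0.1272

Y = trial on which the second success occurs; negative binomial, r=2, p=0.29.
P(Y=4) = C(3,1) · p^2 · (1−p)^2
= 3 · 0.0841 · 0.5041 = 0.127184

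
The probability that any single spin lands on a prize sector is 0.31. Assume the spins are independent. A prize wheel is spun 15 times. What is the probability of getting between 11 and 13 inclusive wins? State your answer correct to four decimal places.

0.0009

X ~ Binomial(15, 0.31); P(11 ≤ X ≤ 13) = Σ C(15,k) p^k (1−p)^(15−k) over k:
  k=11: C(15,11)·0.31^11·0.69^4 = 0.000786
  k=12: C(15,12)·0.31^12·0.69^3 = 0.000118
  k=13: C(15,13)·0.31^13·0.69^2 = 0.000012
Total = 0.000916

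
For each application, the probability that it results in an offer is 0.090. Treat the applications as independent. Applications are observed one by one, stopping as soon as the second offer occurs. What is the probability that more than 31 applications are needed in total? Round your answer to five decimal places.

Needing more than 31 applications ⇔ fewer than 2 successes in the first 31. With X ~ Binomial(31, 0.09), P(Y > 31) = P(X ≤ 1).
  k=0: C(31,0)·0.09^0·0.91^31 = 0.0537382
  k=1: C(31,1)·0.09^1·0.91^30 = 0.1647578
P(X ≤ 1) = 0.2184960

0.21850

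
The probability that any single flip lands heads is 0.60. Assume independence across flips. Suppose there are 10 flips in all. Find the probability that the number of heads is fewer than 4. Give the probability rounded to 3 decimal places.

X ~ Binomial(10, 0.60); P(X ≤ 3) = Σ C(10,k) p^k (1−p)^(10−k) over k:
  k=0: C(10,0)·0.60^0·0.40^10 = 0.00010
  k=1: C(10,1)·0.60^1·0.40^9 = 0.00157
  k=2: C(10,2)·0.60^2·0.40^8 = 0.01062
  k=3: C(10,3)·0.60^3·0.40^7 = 0.04247
Total = 0.05476

0.055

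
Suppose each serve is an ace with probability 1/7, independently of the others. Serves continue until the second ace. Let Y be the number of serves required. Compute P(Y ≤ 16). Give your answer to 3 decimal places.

Finishing within 16 serves ⇔ at least 2 successes in the first 16. With X ~ Binomial(16, 0.142857), P(Y ≤ 16) = 1 − P(X ≤ 1).
  k=0: C(16,0)·0.142857^0·0.857143^16 = 0.08489
  k=1: C(16,1)·0.142857^1·0.857143^15 = 0.22637
1 − 0.31126 = 0.68874

0.689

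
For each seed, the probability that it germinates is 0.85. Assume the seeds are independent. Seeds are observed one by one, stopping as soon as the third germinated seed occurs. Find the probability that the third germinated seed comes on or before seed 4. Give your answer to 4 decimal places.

0.8905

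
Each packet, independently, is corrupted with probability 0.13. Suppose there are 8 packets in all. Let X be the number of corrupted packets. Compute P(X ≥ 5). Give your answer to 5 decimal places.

0.00148

X ~ Binomial(8, 0.13); P(X ≥ 5) = Σ C(8,k) p^k (1−p)^(8−k) over k:
  k=5: C(8,5)·0.13^5·0.87^3 = 0.0013692
  k=6: C(8,6)·0.13^6·0.87^2 = 0.0001023
  k=7: C(8,7)·0.13^7·0.87^1 = 0.0000044
  k=8: C(8,8)·0.13^8·0.87^0 = 0.0000001
Total = 0.0014759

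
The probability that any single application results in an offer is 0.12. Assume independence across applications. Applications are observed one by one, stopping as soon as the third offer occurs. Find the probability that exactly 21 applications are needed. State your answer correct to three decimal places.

Y = trial on which the third success occurs; negative binomial, r=3, p=0.12.
P(Y=21) = C(20,2) · p^3 · (1−p)^18
= 190 · 0.001728 · 0.10016 = 0.03288

0.033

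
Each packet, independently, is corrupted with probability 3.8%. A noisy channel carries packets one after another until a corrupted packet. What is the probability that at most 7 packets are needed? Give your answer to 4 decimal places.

Y = number of packets to the first success; geometric, p = 0.038.
P(Y ≤ 7) = 1 − (1−p)^7 = 1 − 0.762475 = 0.237525

0.2375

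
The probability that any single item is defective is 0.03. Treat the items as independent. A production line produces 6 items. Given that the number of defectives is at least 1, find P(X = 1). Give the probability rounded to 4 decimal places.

0.9254

X ~ Binomial(6, 0.03). Want P(X=1 | X≥1) = P(X=1) / P(X≥1).
P(X=1) = C(6,1)·0.03^1·0.97^5 = 0.154572
P(X≥1) = 1 − 0.832972 = 0.167028
Ratio = 0.154572 / 0.167028 = 0.925426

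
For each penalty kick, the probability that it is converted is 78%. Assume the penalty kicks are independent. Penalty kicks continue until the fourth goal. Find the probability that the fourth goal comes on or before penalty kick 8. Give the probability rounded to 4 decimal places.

0.9842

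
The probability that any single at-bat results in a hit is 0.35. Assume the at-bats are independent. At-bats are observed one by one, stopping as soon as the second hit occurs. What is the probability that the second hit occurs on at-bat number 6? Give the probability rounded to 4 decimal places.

Y = trial on which the second success occurs; negative binomial, r=2, p=0.35.
P(Y=6) = C(5,1) · p^2 · (1−p)^4
= 5 · 0.1225 · 0.17851 = 0.109335

0.1093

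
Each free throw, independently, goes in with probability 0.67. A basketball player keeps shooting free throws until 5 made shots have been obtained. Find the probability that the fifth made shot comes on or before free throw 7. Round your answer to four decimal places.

0.5783

Finishing within 7 free throws ⇔ at least 5 successes in the first 7. With X ~ Binomial(7, 0.67), P(Y ≤ 7) = 1 − P(X ≤ 4).
  k=0: C(7,0)·0.67^0·0.33^7 = 0.000426
  k=1: C(7,1)·0.67^1·0.33^6 = 0.006057
  k=2: C(7,2)·0.67^2·0.33^5 = 0.036893
  k=3: C(7,3)·0.67^3·0.33^4 = 0.124838
  k=4: C(7,4)·0.67^4·0.33^3 = 0.253460
1 − 0.421674 = 0.578326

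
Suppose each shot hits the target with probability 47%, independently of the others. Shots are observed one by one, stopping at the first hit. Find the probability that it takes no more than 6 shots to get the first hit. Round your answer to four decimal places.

Y = number of shots to the first success; geometric, p = 0.47.
P(Y ≤ 6) = 1 − (1−p)^6 = 1 − 0.022164 = 0.977836

0.9778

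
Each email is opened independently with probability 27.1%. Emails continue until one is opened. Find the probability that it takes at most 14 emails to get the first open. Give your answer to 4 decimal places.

0.9880

Y = number of emails to the first success; geometric, p = 0.271.
P(Y ≤ 14) = 1 − (1−p)^14 = 1 − 0.011973 = 0.988027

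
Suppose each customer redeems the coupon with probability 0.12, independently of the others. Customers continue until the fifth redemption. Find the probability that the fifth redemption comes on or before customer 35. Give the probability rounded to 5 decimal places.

0.41249

Finishing within 35 customers ⇔ at least 5 successes in the first 35. With X ~ Binomial(35, 0.12), P(Y ≤ 35) = 1 − P(X ≤ 4).
  k=0: C(35,0)·0.12^0·0.88^35 = 0.0113997
  k=1: C(35,1)·0.12^1·0.88^34 = 0.0544077
  k=2: C(35,2)·0.12^2·0.88^33 = 0.1261269
  k=3: C(35,3)·0.12^3·0.88^32 = 0.1891903
  k=4: C(35,4)·0.12^4·0.88^31 = 0.2063894
1 − 0.5875140 = 0.4124860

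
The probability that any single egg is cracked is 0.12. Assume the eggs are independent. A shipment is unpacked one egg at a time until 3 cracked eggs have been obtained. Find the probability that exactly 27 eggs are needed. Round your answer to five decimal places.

0.02612

Y = trial on which the third success occurs; negative binomial, r=3, p=0.12.
P(Y=27) = C(26,2) · p^3 · (1−p)^24
= 325 · 0.001728 · 0.046514 = 0.0261223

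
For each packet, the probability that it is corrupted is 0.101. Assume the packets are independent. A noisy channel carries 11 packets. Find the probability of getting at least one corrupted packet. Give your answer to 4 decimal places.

P(at least one) = 1 − P(none) = 1 − (1 − 0.101)^11
= 1 − 0.309996 = 0.690004

0.6900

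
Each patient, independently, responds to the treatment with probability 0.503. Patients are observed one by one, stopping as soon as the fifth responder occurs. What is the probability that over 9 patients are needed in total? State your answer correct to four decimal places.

0.4926

Needing more than 9 patients ⇔ fewer than 5 successes in the first 9. With X ~ Binomial(9, 0.503), P(Y > 9) = P(X ≤ 4).
  k=0: C(9,0)·0.503^0·0.497^9 = 0.001850
  k=1: C(9,1)·0.503^1·0.497^8 = 0.016852
  k=2: C(9,2)·0.503^2·0.497^7 = 0.068223
  k=3: C(9,3)·0.503^3·0.497^6 = 0.161110
  k=4: C(9,4)·0.503^4·0.497^5 = 0.244582
P(X ≤ 4) = 0.492618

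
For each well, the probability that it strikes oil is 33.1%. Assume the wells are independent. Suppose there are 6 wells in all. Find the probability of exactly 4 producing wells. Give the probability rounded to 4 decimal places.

X ~ Binomial(n=6, p=0.331).
P(X=4) = C(6,4) · p^4 · (1−p)^2
= 15 · 0.012004 · 0.44756 = 0.080585

0.0806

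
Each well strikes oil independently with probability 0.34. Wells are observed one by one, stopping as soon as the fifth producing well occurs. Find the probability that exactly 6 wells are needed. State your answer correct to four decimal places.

0.0150

Y = trial on which the fifth success occurs; negative binomial, r=5, p=0.34.
P(Y=6) = C(5,4) · p^5 · (1−p)^1
= 5 · 0.0045435 · 0.66 = 0.014994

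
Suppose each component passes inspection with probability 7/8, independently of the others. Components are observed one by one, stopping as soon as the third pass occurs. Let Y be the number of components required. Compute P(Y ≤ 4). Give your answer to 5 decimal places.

0.92114

Finishing within 4 components ⇔ at least 3 successes in the first 4. With X ~ Binomial(4, 0.875), P(Y ≤ 4) = 1 − P(X ≤ 2).
  k=0: C(4,0)·0.875^0·0.125^4 = 0.0002441
  k=1: C(4,1)·0.875^1·0.125^3 = 0.0068359
  k=2: C(4,2)·0.875^2·0.125^2 = 0.0717773
1 − 0.0788574 = 0.9211426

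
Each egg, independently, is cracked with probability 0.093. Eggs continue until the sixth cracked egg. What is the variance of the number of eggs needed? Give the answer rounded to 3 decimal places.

Y = total eggs until the sixth success; negative binomial with r=6, p=0.093.
Var(Y) = r(1−p)/p² = 6·0.907 / 0.093² = 629.20569

629.206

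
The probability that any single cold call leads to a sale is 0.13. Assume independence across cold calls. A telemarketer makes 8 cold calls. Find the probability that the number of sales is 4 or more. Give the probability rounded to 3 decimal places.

X ~ Binomial(8, 0.13); P(X ≥ 4) = Σ C(8,k) p^k (1−p)^(8−k) over k:
  k=4: C(8,4)·0.13^4·0.87^4 = 0.01145
  k=5: C(8,5)·0.13^5·0.87^3 = 0.00137
  k=6: C(8,6)·0.13^6·0.87^2 = 0.00010
  k=7: C(8,7)·0.13^7·0.87^1 = 0.00000
  k=8: C(8,8)·0.13^8·0.87^0 = 0.00000
Total = 0.01293

0.013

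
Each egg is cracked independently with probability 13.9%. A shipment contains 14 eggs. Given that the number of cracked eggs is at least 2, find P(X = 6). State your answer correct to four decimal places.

X ~ Binomial(14, 0.139). Want P(X=6 | X≥2) = P(X=6) / P(X≥2).
P(X=6) = C(14,6)·0.139^6·0.861^8 = 0.006541
P(X≥2) = 1 − 0.123039 − 0.278089 = 0.598872
Ratio = 0.006541 / 0.598872 = 0.010923

0.0109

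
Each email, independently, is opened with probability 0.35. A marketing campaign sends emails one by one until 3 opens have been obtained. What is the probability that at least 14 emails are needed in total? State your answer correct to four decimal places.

0.1132

Needing more than 13 emails ⇔ fewer than 3 successes in the first 13. With X ~ Binomial(13, 0.35), P(Y > 13) = P(X ≤ 2).
  k=0: C(13,0)·0.35^0·0.65^13 = 0.003697
  k=1: C(13,1)·0.35^1·0.65^12 = 0.025880
  k=2: C(13,2)·0.35^2·0.65^11 = 0.083614
P(X ≤ 2) = 0.113191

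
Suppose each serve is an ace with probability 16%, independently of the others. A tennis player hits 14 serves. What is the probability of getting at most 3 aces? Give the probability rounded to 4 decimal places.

0.8258

X ~ Binomial(14, 0.16); P(X ≤ 3) = Σ C(14,k) p^k (1−p)^(14−k) over k:
  k=0: C(14,0)·0.16^0·0.84^14 = 0.087078
  k=1: C(14,1)·0.16^1·0.84^13 = 0.232209
  k=2: C(14,2)·0.16^2·0.84^12 = 0.287497
  k=3: C(14,3)·0.16^3·0.84^11 = 0.219045
Total = 0.825829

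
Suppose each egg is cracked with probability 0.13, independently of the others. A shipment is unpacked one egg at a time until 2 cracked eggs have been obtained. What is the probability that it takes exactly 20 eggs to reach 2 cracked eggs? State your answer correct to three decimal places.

Y = trial on which the second success occurs; negative binomial, r=2, p=0.13.
P(Y=20) = C(19,1) · p^2 · (1−p)^18
= 19 · 0.0169 · 0.081535 = 0.02618

0.026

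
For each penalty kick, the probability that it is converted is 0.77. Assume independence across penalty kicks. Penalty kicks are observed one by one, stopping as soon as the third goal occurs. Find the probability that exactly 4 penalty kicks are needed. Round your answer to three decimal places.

Y = trial on which the third success occurs; negative binomial, r=3, p=0.77.
P(Y=4) = C(3,2) · p^3 · (1−p)^1
= 3 · 0.45653 · 0.23 = 0.31501

0.315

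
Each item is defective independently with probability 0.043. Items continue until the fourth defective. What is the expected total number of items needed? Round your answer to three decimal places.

Y = total items until the fourth success; negative binomial with r=4, p=0.043.
E[Y] = r / p = 4 / 0.043 = 93.02326

93.023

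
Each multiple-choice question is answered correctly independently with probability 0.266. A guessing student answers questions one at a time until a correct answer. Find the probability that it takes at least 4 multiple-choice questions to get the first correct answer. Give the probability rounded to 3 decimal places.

0.395

Y = number of multiple-choice questions to the first success; geometric, p = 0.266.
P(Y > 3) = P(first 3 all fail) = (1−p)^3 = 0.39545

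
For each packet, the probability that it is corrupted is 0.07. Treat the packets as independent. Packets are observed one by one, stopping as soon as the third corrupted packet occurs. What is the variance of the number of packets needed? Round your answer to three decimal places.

Y = total packets until the third success; negative binomial with r=3, p=0.07.
Var(Y) = r(1−p)/p² = 3·0.93 / 0.07² = 569.38776

569.388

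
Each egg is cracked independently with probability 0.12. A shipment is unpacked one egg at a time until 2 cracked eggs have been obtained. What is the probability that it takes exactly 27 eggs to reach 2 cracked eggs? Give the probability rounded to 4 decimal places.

0.0153

Y = trial on which the second success occurs; negative binomial, r=2, p=0.12.
P(Y=27) = C(26,1) · p^2 · (1−p)^25
= 26 · 0.0144 · 0.040932 = 0.015325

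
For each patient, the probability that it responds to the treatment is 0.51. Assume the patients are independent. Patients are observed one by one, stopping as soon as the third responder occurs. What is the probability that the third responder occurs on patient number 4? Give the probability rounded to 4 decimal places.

Y = trial on which the third success occurs; negative binomial, r=3, p=0.51.
P(Y=4) = C(3,2) · p^3 · (1−p)^1
= 3 · 0.13265 · 0.49 = 0.194997

0.1950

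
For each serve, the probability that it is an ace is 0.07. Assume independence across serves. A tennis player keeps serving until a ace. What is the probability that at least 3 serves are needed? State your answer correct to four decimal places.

Y = number of serves to the first success; geometric, p = 0.07.
P(Y > 2) = P(first 2 all fail) = (1−p)^2 = 0.864900

0.8649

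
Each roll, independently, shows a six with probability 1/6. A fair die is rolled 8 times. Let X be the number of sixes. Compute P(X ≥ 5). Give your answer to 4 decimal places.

X ~ Binomial(8, 0.166667); P(X ≥ 5) = Σ C(8,k) p^k (1−p)^(8−k) over k:
  k=5: C(8,5)·0.166667^5·0.833333^3 = 0.004168
  k=6: C(8,6)·0.166667^6·0.833333^2 = 0.000417
  k=7: C(8,7)·0.166667^7·0.833333^1 = 0.000024
  k=8: C(8,8)·0.166667^8·0.833333^0 = 0.000001
Total = 0.004609

0.0046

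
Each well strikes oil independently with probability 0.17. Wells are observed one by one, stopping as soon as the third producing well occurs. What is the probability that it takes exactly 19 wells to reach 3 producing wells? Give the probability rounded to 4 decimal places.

Y = trial on which the third success occurs; negative binomial, r=3, p=0.17.
P(Y=19) = C(18,2) · p^3 · (1−p)^16
= 153 · 0.004913 · 0.050728 = 0.038132

0.0381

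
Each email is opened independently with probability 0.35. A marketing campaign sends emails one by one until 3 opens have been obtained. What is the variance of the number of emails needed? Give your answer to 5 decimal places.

Y = total emails until the third success; negative binomial with r=3, p=0.35.
Var(Y) = r(1−p)/p² = 3·0.65 / 0.35² = 15.9183673

15.91837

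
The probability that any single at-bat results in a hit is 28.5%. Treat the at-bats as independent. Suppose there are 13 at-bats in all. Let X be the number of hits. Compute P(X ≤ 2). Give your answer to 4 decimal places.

X ~ Binomial(13, 0.285); P(X ≤ 2) = Σ C(13,k) p^k (1−p)^(13−k) over k:
  k=0: C(13,0)·0.285^0·0.715^13 = 0.012764
  k=1: C(13,1)·0.285^1·0.715^12 = 0.066139
  k=2: C(13,2)·0.285^2·0.715^11 = 0.158180
Total = 0.237083

0.2371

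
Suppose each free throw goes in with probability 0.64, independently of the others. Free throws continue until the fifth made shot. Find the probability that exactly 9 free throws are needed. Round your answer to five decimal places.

0.12624

Y = trial on which the fifth success occurs; negative binomial, r=5, p=0.64.
P(Y=9) = C(8,4) · p^5 · (1−p)^4
= 70 · 0.10737 · 0.016796 = 0.1262432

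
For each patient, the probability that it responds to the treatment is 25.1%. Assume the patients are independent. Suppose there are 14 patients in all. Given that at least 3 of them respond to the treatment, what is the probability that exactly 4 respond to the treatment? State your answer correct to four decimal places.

0.3059

X ~ Binomial(14, 0.251). Want P(X=4 | X≥3) = P(X=4) / P(X≥3).
P(X=4) = C(14,4)·0.251^4·0.749^10 = 0.220774
P(X≥3) = 1 − 0.017488 − 0.082048 − 0.178719 = 0.721745
Ratio = 0.220774 / 0.721745 = 0.305889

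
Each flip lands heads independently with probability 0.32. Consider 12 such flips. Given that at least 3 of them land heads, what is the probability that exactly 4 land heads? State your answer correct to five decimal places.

0.29955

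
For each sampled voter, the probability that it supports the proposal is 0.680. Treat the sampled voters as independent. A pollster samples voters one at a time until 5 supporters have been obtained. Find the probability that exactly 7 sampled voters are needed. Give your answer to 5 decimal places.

Y = trial on which the fifth success occurs; negative binomial, r=5, p=0.68.
P(Y=7) = C(6,4) · p^5 · (1−p)^2
= 15 · 0.14539 · 0.1024 = 0.2233242

0.22332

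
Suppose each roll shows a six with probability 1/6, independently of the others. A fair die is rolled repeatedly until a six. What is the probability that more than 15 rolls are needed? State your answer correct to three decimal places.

0.065

Y = number of rolls to the first success; geometric, p = 0.166667.
P(Y > 15) = P(first 15 all fail) = (1−p)^15 = 0.06491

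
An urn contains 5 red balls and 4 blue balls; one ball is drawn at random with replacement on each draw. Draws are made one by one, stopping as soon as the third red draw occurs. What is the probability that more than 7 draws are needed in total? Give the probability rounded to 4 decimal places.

Needing more than 7 draws ⇔ fewer than 3 successes in the first 7. With X ~ Binomial(7, 0.555556), P(Y > 7) = P(X ≤ 2).
  k=0: C(7,0)·0.555556^0·0.444444^7 = 0.003425
  k=1: C(7,1)·0.555556^1·0.444444^6 = 0.029973
  k=2: C(7,2)·0.555556^2·0.444444^5 = 0.112399
P(X ≤ 2) = 0.145797

0.1458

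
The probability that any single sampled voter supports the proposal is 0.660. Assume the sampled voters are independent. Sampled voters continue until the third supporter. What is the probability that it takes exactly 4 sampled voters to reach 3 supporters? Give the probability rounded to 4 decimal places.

0.2932

Y = trial on which the third success occurs; negative binomial, r=3, p=0.66.
P(Y=4) = C(3,2) · p^3 · (1−p)^1
= 3 · 0.2875 · 0.34 = 0.293246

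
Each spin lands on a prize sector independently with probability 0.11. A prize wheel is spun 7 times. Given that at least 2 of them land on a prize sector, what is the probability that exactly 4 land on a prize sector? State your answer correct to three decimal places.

0.021

X ~ Binomial(7, 0.11). Want P(X=4 | X≥2) = P(X=4) / P(X≥2).
P(X=4) = C(7,4)·0.11^4·0.89^3 = 0.00361
P(X≥2) = 1 − 0.44231 − 0.38268 = 0.17501
Ratio = 0.00361 / 0.17501 = 0.02064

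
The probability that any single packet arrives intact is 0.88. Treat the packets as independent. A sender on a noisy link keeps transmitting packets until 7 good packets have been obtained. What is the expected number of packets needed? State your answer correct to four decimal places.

7.9545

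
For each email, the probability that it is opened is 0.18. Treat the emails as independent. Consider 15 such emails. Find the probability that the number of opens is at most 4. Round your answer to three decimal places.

X ~ Binomial(15, 0.18); P(X ≤ 4) = Σ C(15,k) p^k (1−p)^(15−k) over k:
  k=0: C(15,0)·0.18^0·0.82^15 = 0.05096
  k=1: C(15,1)·0.18^1·0.82^14 = 0.16779
  k=2: C(15,2)·0.18^2·0.82^13 = 0.25782
  k=3: C(15,3)·0.18^3·0.82^12 = 0.24524
  k=4: C(15,4)·0.18^4·0.82^11 = 0.16150
Total = 0.88331

0.883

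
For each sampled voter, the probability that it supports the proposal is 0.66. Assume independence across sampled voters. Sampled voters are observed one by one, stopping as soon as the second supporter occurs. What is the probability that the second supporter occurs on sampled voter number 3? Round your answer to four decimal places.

Y = trial on which the second success occurs; negative binomial, r=2, p=0.66.
P(Y=3) = C(2,1) · p^2 · (1−p)^1
= 2 · 0.4356 · 0.34 = 0.296208

0.2962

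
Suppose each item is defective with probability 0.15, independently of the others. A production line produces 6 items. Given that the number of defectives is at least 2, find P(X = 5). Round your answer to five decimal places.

0.00173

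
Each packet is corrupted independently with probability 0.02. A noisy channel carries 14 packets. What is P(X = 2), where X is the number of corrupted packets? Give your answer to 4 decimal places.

X ~ Binomial(n=14, p=0.02).
P(X=2) = C(14,2) · p^2 · (1−p)^12
= 91 · 0.0004 · 0.78472 = 0.028564

0.0286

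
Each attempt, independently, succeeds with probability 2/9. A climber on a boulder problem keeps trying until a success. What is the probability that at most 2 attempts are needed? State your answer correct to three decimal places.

Y = number of attempts to the first success; geometric, p = 0.222222.
P(Y ≤ 2) = 1 − (1−p)^2 = 1 − 0.60494 = 0.39506

0.395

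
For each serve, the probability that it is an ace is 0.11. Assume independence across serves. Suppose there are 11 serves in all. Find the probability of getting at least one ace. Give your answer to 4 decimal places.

0.7225

P(at least one) = 1 − P(none) = 1 − (1 − 0.11)^11
= 1 − 0.277517 = 0.722483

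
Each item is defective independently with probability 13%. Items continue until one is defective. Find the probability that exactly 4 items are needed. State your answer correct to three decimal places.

Geometric (trials to first success), p = 0.13.
P(Y = 4) = (1−p)^3 · p = 0.6585 · 0.13 = 0.08561

0.086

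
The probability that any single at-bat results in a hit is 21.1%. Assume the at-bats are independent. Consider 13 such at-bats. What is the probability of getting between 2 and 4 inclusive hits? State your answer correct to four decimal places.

X ~ Binomial(13, 0.211); P(2 ≤ X ≤ 4) = Σ C(13,k) p^k (1−p)^(13−k) over k:
  k=2: C(13,2)·0.211^2·0.789^11 = 0.256157
  k=3: C(13,3)·0.211^3·0.789^10 = 0.251179
  k=4: C(13,4)·0.211^4·0.789^9 = 0.167930
Total = 0.675266

0.6753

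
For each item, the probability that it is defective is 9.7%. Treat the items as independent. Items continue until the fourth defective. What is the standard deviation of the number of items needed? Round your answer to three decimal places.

19.593

Y = total items until the fourth success; negative binomial with r=4, p=0.097.
SD(Y) = √[r(1−p)/p²] = √(383.88777) = 19.59305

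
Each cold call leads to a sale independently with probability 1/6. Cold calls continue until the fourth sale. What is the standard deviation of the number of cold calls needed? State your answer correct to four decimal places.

Y = total cold calls until the fourth success; negative binomial with r=4, p=0.166667.
SD(Y) = √[r(1−p)/p²] = √(120.000000) = 10.954451

10.9545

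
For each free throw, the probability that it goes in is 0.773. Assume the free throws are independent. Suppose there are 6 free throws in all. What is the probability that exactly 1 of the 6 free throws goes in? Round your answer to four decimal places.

0.0028

X ~ Binomial(n=6, p=0.773).
P(X=1) = C(6,1) · p^1 · (1−p)^5
= 6 · 0.773 · 0.00060274 = 0.002796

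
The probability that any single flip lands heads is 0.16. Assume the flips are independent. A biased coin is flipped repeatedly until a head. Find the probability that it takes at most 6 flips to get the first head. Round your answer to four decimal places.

0.6487

Y = number of flips to the first success; geometric, p = 0.16.
P(Y ≤ 6) = 1 − (1−p)^6 = 1 − 0.351298 = 0.648702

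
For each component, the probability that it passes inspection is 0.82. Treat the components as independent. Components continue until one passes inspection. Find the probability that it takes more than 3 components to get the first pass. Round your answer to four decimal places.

Y = number of components to the first success; geometric, p = 0.82.
P(Y > 3) = P(first 3 all fail) = (1−p)^3 = 0.005832

0.0058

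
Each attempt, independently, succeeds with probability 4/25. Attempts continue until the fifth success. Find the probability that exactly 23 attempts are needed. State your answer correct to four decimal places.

0.0333

Y = trial on which the fifth success occurs; negative binomial, r=5, p=0.16.
P(Y=23) = C(22,4) · p^5 · (1−p)^18
= 7315 · 0.00010486 · 0.043354 = 0.033254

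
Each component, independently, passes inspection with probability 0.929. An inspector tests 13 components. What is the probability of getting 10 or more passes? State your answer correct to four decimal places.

0.9892

X ~ Binomial(13, 0.929); P(X ≥ 10) = Σ C(13,k) p^k (1−p)^(13−k) over k:
  k=10: C(13,10)·0.929^10·0.071^3 = 0.049012
  k=11: C(13,11)·0.929^11·0.071^2 = 0.174898
  k=12: C(13,12)·0.929^12·0.071^1 = 0.381408
  k=13: C(13,13)·0.929^13·0.071^0 = 0.383888
Total = 0.989205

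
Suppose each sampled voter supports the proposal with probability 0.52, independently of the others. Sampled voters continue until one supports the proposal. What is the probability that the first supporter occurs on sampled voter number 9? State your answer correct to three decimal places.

0.001

Geometric (trials to first success), p = 0.52.
P(Y = 9) = (1−p)^8 · p = 0.0028179 · 0.52 = 0.00147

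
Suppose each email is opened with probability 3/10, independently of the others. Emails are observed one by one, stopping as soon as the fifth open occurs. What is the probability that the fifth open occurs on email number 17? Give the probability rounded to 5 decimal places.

0.06121

Y = trial on which the fifth success occurs; negative binomial, r=5, p=0.30.
P(Y=17) = C(16,4) · p^5 · (1−p)^12
= 1820 · 0.00243 · 0.013841 = 0.0612145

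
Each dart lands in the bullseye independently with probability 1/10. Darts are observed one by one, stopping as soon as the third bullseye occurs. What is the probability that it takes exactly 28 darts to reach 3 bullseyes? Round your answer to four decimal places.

0.0252

Y = trial on which the third success occurs; negative binomial, r=3, p=0.10.
P(Y=28) = C(27,2) · p^3 · (1−p)^25
= 351 · 0.001 · 0.07179 = 0.025198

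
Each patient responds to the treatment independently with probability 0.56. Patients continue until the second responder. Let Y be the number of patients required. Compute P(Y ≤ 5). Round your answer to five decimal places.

0.87856

Finishing within 5 patients ⇔ at least 2 successes in the first 5. With X ~ Binomial(5, 0.56), P(Y ≤ 5) = 1 − P(X ≤ 1).
  k=0: C(5,0)·0.56^0·0.44^5 = 0.0164916
  k=1: C(5,1)·0.56^1·0.44^4 = 0.1049467
1 − 0.1214383 = 0.8785617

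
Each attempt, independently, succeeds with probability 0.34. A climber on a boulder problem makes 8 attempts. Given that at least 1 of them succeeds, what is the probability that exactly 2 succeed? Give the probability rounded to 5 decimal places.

X ~ Binomial(8, 0.34). Want P(X=2 | X≥1) = P(X=2) / P(X≥1).
P(X=2) = C(8,2)·0.34^2·0.66^6 = 0.2675343
P(X≥1) = 1 − 0.0360041 = 0.9639959
Ratio = 0.2675343 / 0.9639959 = 0.2775264

0.27753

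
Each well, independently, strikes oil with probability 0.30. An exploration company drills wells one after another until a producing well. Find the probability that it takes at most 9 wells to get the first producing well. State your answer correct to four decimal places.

0.9596

Y = number of wells to the first success; geometric, p = 0.30.
P(Y ≤ 9) = 1 − (1−p)^9 = 1 − 0.040354 = 0.959646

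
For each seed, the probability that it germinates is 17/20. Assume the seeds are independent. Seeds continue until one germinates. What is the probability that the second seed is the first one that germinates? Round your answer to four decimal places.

0.1275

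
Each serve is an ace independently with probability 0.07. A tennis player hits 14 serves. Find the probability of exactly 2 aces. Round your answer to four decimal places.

0.1867

X ~ Binomial(n=14, p=0.07).
P(X=2) = C(14,2) · p^2 · (1−p)^12
= 91 · 0.0049 · 0.4186 = 0.186652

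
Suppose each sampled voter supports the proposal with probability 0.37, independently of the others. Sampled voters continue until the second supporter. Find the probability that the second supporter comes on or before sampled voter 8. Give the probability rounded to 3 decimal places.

Finishing within 8 sampled voters ⇔ at least 2 successes in the first 8. With X ~ Binomial(8, 0.37), P(Y ≤ 8) = 1 − P(X ≤ 1).
  k=0: C(8,0)·0.37^0·0.63^8 = 0.02482
  k=1: C(8,1)·0.37^1·0.63^7 = 0.11659
1 − 0.14141 = 0.85859

0.859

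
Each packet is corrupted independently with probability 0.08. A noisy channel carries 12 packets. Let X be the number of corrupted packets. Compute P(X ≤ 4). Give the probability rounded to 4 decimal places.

0.9984

X ~ Binomial(12, 0.08); P(X ≤ 4) = Σ C(12,k) p^k (1−p)^(12−k) over k:
  k=0: C(12,0)·0.08^0·0.92^12 = 0.367666
  k=1: C(12,1)·0.08^1·0.92^11 = 0.383652
  k=2: C(12,2)·0.08^2·0.92^10 = 0.183486
  k=3: C(12,3)·0.08^3·0.92^9 = 0.053184
  k=4: C(12,4)·0.08^4·0.92^8 = 0.010406
Total = 0.998394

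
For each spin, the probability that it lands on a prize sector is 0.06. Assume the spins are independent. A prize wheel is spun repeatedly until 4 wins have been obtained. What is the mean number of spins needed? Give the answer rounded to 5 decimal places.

Y = total spins until the fourth success; negative binomial with r=4, p=0.06.
E[Y] = r / p = 4 / 0.06 = 66.6666667

66.66667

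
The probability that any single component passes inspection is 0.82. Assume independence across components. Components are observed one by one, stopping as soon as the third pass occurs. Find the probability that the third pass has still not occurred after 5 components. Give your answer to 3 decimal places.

Needing more than 5 components ⇔ fewer than 3 successes in the first 5. With X ~ Binomial(5, 0.82), P(Y > 5) = P(X ≤ 2).
  k=0: C(5,0)·0.82^0·0.18^5 = 0.00019
  k=1: C(5,1)·0.82^1·0.18^4 = 0.00430
  k=2: C(5,2)·0.82^2·0.18^3 = 0.03921
P(X ≤ 2) = 0.04371

0.044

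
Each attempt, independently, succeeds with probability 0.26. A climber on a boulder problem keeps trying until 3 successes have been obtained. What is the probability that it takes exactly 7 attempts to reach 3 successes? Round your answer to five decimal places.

Y = trial on which the third success occurs; negative binomial, r=3, p=0.26.
P(Y=7) = C(6,2) · p^3 · (1−p)^4
= 15 · 0.017576 · 0.29987 = 0.0790566

0.07906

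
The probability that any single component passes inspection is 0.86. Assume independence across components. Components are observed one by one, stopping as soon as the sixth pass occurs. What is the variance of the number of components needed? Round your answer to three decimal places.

1.136

Y = total components until the sixth success; negative binomial with r=6, p=0.86.
Var(Y) = r(1−p)/p² = 6·0.14 / 0.86² = 1.13575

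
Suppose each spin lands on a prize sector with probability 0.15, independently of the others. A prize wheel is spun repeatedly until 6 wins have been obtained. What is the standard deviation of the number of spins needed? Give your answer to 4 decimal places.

Y = total spins until the sixth success; negative binomial with r=6, p=0.15.
SD(Y) = √[r(1−p)/p²] = √(226.666667) = 15.055453

15.0555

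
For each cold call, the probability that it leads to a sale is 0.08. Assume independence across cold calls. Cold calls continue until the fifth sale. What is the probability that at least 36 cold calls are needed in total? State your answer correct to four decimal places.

0.8557

Needing more than 35 cold calls ⇔ fewer than 5 successes in the first 35. With X ~ Binomial(35, 0.08), P(Y > 35) = P(X ≤ 4).
  k=0: C(35,0)·0.08^0·0.92^35 = 0.054022
  k=1: C(35,1)·0.08^1·0.92^34 = 0.164416
  k=2: C(35,2)·0.08^2·0.92^33 = 0.243050
  k=3: C(35,3)·0.08^3·0.92^32 = 0.232482
  k=4: C(35,4)·0.08^4·0.92^31 = 0.161727
P(X ≤ 4) = 0.855698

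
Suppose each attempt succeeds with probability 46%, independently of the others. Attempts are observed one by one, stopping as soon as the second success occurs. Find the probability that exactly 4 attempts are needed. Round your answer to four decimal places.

0.1851

Y = trial on which the second success occurs; negative binomial, r=2, p=0.46.
P(Y=4) = C(3,1) · p^2 · (1−p)^2
= 3 · 0.2116 · 0.2916 = 0.185108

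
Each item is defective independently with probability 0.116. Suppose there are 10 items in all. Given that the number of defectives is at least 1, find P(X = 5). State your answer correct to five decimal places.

X ~ Binomial(10, 0.116). Want P(X=5 | X≥1) = P(X=5) / P(X≥1).
P(X=5) = C(10,5)·0.116^5·0.884^5 = 0.0028573
P(X≥1) = 1 − 0.2914222 = 0.7085778
Ratio = 0.0028573 / 0.7085778 = 0.0040324

0.00403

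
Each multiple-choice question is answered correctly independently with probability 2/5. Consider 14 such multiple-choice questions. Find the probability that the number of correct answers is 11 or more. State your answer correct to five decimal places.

0.00391

X ~ Binomial(14, 0.40); P(X ≥ 11) = Σ C(14,k) p^k (1−p)^(14−k) over k:
  k=11: C(14,11)·0.40^11·0.60^3 = 0.0032977
  k=12: C(14,12)·0.40^12·0.60^2 = 0.0005496
  k=13: C(14,13)·0.40^13·0.60^1 = 0.0000564
  k=14: C(14,14)·0.40^14·0.60^0 = 0.0000027
Total = 0.0039064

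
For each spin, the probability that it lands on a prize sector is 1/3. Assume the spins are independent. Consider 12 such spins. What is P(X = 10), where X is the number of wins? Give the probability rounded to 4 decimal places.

0.0005

X ~ Binomial(n=12, p=0.333333).
P(X=10) = C(12,10) · p^10 · (1−p)^2
= 66 · 1.6935e-05 · 0.44444 = 0.000497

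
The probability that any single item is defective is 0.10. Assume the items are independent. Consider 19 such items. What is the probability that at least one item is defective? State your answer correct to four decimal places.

0.8649

P(at least one) = 1 − P(none) = 1 − (1 − 0.10)^19
= 1 − 0.135085 = 0.864915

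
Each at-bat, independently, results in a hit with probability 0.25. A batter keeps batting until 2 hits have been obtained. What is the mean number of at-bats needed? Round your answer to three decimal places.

8.000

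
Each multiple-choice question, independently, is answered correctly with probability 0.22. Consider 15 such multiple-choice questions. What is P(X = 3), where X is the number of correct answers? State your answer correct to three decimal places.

X ~ Binomial(n=15, p=0.22).
P(X=3) = C(15,3) · p^3 · (1−p)^12
= 455 · 0.010648 · 0.050715 = 0.24571

0.246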